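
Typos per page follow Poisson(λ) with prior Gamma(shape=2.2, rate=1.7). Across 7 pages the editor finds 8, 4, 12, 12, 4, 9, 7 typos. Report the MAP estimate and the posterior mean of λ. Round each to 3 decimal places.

MAP: 6.575. Posterior mean: 6.690.

Σ counts = 56. Posterior: Gamma(shape = 2.2+56 = 58.2, rate = 1.7+7 = 8.7).
Mode = (α−1)/β = 57.2/8.7 = 6.575.
Mean = α/β = 58.2/8.7 = 6.690.
The mean is pulled above the mode by the posterior's right skew.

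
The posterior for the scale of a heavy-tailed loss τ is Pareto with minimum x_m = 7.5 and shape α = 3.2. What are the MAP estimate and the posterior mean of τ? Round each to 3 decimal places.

τ_MAP = 7.500, E[τ|data] = 10.909

The Pareto density is strictly decreasing on [x_m, ∞), so the mode is x_m = 7.500.
Mean = α·x_m/(α−1) = 3.2·7.5/2.2 = 10.909.
The posterior is right-skewed, so the mean exceeds the mode.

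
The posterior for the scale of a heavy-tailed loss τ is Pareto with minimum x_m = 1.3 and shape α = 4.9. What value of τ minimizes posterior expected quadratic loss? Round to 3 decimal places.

The Pareto density is strictly decreasing on [x_m, ∞), so the mode is x_m = 1.300.
Mean = α·x_m/(α−1) = 4.9·1.3/3.9 = 1.633.
Quadratic loss ⇒ the optimal estimator is the posterior mean.

1.633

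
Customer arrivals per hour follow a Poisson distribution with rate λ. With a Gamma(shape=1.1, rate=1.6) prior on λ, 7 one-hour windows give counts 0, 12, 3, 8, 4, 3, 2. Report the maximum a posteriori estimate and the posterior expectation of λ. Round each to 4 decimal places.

Σ counts = 32. Posterior: Gamma(shape = 1.1+32 = 33.1, rate = 1.6+7 = 8.6).
Mode = (α−1)/β = 32.1/8.6 = 3.7326.
Mean = α/β = 33.1/8.6 = 3.8488.

λ_MAP = 3.7326, E[λ|data] = 3.8488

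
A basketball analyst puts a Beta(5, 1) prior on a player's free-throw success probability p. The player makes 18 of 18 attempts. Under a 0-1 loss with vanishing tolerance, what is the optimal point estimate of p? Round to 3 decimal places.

Posterior: Beta(5+18, 1+0) = Beta(23, 1).
Since β = 1 ≤ 1 and α > 1, the Beta density is monotone increasing on [0,1]; the mode is at 1.
Mean = 23/(23+1) = 0.958.
This is the posterior mode — the MAP estimate.

1.000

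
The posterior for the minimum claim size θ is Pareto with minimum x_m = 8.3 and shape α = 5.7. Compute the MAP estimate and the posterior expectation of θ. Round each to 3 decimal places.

MAP = 8.300, posterior mean = 10.066

The Pareto density is strictly decreasing on [x_m, ∞), so the mode is x_m = 8.300.
Mean = α·x_m/(α−1) = 5.7·8.3/4.7 = 10.066.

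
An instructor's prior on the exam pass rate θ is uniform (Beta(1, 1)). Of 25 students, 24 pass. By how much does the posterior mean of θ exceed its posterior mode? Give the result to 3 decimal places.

-0.034

Posterior: Beta(1+24, 1+1) = Beta(25, 2).
Mode = (25−1)/(25+2−2) = 24/25 = 0.960.
With a flat prior the MAP equals the MLE, 24/25.
Mean = 25/(25+2) = 25/27 = 0.926.
Difference = 0.926 − 0.960 = -0.034.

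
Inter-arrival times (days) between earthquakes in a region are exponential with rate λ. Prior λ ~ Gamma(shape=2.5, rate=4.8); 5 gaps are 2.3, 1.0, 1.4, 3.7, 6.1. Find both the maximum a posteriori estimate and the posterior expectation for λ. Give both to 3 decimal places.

MAP = 0.337; posterior mean = 0.389

Σ times = 14.5. Posterior: Gamma(shape = 2.5+5 = 7.5, rate = 4.8+14.5 = 19.3).
Mode = (α−1)/β = 6.5/19.3 = 0.337.
Mean = α/β = 7.5/19.3 = 0.389.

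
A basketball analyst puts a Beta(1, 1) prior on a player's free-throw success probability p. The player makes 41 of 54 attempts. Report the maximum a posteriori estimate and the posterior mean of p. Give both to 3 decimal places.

Posterior: Beta(1+41, 1+13) = Beta(42, 14).
Mode = (42−1)/(42+14−2) = 41/54 = 0.759.
With a flat prior the MAP equals the MLE, 41/54.
Mean = 42/(42+14) = 42/56 = 0.750.
Mode > mean: the posterior has a left tail.

MAP: 0.759. Posterior mean: 0.750.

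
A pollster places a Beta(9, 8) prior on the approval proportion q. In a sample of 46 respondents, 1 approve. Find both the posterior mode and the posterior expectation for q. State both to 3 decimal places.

Posterior: Beta(9+1, 8+45) = Beta(10, 53).
Mode = (10−1)/(10+53−2) = 9/61 = 0.148.
Mean = 10/(10+53) = 10/63 = 0.159.
The posterior is right-skewed, so the mean exceeds the mode.

posterior mode = 0.148, posterior expectation = 0.159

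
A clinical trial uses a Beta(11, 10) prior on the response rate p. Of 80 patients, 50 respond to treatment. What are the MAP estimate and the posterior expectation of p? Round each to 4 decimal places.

Posterior: Beta(11+50, 10+30) = Beta(61, 40).
Mode = (61−1)/(61+40−2) = 60/99 = 0.6061.
Mean = 61/(61+40) = 61/101 = 0.6040.

MAP estimate = 0.6061, posterior expectation = 0.6040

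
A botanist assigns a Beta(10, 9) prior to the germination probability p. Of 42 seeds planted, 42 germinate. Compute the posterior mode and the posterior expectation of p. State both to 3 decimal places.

Posterior: Beta(10+42, 9+0) = Beta(52, 9).
Mode = (52−1)/(52+9−2) = 51/59 = 0.864.
Mean = 52/(52+9) = 52/61 = 0.852.
Left-skewed posterior ⇒ mean < mode.

MAP = 0.864, posterior mean = 0.852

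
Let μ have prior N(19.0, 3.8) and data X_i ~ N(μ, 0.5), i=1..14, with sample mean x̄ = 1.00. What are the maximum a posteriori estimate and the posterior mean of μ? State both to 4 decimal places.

Posterior for μ is Normal. Precision-weighted mean: (1/3.8·19.0 + 14/0.5·1.00) / (1/3.8 + 14/0.5) = 1.1676.
A Normal posterior is symmetric, so mode = mean.

μ_MAP = 1.1676, E[μ|data] = 1.1676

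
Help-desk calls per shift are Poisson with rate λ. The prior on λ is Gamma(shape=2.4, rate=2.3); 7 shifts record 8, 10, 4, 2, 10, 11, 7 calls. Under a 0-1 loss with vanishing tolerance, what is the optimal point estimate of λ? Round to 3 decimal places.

5.742

Σ counts = 52. Posterior: Gamma(shape = 2.4+52 = 54.4, rate = 2.3+7 = 9.3).
Mode = (α−1)/β = 53.4/9.3 = 5.742.
Mean = α/β = 54.4/9.3 = 5.849.
This is the posterior mode — the MAP estimate.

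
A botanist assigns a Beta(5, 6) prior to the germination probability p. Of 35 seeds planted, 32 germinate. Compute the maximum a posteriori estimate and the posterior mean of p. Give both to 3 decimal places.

Posterior: Beta(5+32, 6+3) = Beta(37, 9).
Mode = (37−1)/(37+9−2) = 36/44 = 0.818.
Mean = 37/(37+9) = 37/46 = 0.804.
The posterior is left-skewed, so the mode exceeds the mean.

MAP = 0.818, posterior mean = 0.804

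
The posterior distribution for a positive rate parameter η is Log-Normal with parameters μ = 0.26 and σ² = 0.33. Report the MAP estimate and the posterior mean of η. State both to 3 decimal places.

η_MAP = 0.932, E[η|data] = 1.530

Mode = exp(μ − σ²) = exp(-0.07) = 0.932.
Mean = exp(μ + σ²/2) = exp(0.425) = 1.530.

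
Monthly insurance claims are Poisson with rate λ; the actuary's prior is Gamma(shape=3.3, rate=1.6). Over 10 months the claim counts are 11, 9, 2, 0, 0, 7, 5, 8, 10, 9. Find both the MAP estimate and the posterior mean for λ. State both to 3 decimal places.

Σ counts = 61. Posterior: Gamma(shape = 3.3+61 = 64.3, rate = 1.6+10 = 11.6).
Mode = (α−1)/β = 63.3/11.6 = 5.457.
Mean = α/β = 64.3/11.6 = 5.543.

MAP = 5.457, posterior mean = 5.543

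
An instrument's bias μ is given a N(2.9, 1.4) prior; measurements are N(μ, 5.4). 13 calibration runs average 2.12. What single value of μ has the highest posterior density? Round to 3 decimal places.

2.298

Posterior for μ is Normal. Precision-weighted mean: (1/1.4·2.9 + 13/5.4·2.12) / (1/1.4 + 13/5.4) = 2.298.
A Normal posterior is symmetric, so mode = mean.
This is the posterior mode — the MAP estimate.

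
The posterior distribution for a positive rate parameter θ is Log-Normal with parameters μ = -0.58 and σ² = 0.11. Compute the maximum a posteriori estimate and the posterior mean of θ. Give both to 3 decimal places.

maximum a posteriori estimate = 0.502, posterior mean = 0.592

Mode = exp(μ − σ²) = exp(-0.69) = 0.502.
Mean = exp(μ + σ²/2) = exp(-0.525) = 0.592.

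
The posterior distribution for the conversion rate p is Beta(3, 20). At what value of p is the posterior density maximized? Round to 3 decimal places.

0.095

Mode = (3−1)/(3+20−2) = 2/21 = 0.095.
Mean = 3/(3+20) = 3/23 = 0.130.
This is the posterior mode — the MAP estimate.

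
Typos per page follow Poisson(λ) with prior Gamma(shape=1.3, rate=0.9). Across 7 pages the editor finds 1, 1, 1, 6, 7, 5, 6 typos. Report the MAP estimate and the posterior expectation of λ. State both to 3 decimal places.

Σ counts = 27. Posterior: Gamma(shape = 1.3+27 = 28.3, rate = 0.9+7 = 7.9).
Mode = (α−1)/β = 27.3/7.9 = 3.456.
Mean = α/β = 28.3/7.9 = 3.582.
The posterior is right-skewed, so the mean exceeds the mode.

MAP: 3.456. Posterior mean: 3.582.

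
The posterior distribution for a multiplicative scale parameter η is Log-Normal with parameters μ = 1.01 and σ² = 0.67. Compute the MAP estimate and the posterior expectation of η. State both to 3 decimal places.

η_MAP = 1.405, E[η|data] = 3.838

Mode = exp(μ − σ²) = exp(0.34) = 1.405.
Mean = exp(μ + σ²/2) = exp(1.345) = 3.838.
Mean > mode: the posterior has a right tail.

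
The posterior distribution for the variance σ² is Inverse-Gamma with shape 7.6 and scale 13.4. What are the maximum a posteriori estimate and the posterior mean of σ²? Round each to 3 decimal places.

MAP = 1.558, posterior mean = 2.030

Mode = β/(α+1) = 13.4/8.6 = 1.558.
Mean = β/(α−1) = 13.4/6.6 = 2.030.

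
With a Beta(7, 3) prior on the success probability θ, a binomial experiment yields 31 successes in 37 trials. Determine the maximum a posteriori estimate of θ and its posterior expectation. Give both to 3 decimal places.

Posterior: Beta(7+31, 3+6) = Beta(38, 9).
Mode = (38−1)/(38+9−2) = 37/45 = 0.822.
Mean = 38/(38+9) = 38/47 = 0.809.

MAP = 0.822; posterior mean = 0.809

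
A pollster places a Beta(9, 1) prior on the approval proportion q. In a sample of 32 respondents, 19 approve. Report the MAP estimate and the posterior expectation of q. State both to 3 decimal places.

Posterior: Beta(9+19, 1+13) = Beta(28, 14).
Mode = (28−1)/(28+14−2) = 27/40 = 0.675.
Mean = 28/(28+14) = 28/42 = 0.667.

q_MAP = 0.675, E[q|data] = 0.667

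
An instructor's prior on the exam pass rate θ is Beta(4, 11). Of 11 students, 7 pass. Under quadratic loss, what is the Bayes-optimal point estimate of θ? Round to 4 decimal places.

0.4231

Posterior: Beta(4+7, 11+4) = Beta(11, 15).
Mode = (11−1)/(11+15−2) = 10/24 = 0.4167.
Mean = 11/(11+15) = 11/26 = 0.4231.
Quadratic loss ⇒ the optimal estimator is the posterior mean.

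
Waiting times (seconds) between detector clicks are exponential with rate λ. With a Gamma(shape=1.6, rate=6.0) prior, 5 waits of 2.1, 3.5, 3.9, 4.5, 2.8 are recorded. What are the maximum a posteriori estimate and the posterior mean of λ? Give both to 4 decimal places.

λ_MAP = 0.2456, E[λ|data] = 0.2895

Σ times = 16.8. Posterior: Gamma(shape = 1.6+5 = 6.6, rate = 6.0+16.8 = 22.8).
Mode = (α−1)/β = 5.6/22.8 = 0.2456.
Mean = α/β = 6.6/22.8 = 0.2895.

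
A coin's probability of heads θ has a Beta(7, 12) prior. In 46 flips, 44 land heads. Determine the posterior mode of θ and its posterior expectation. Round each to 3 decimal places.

MAP = 0.794, posterior mean = 0.785

Posterior: Beta(7+44, 12+2) = Beta(51, 14).
Mode = (51−1)/(51+14−2) = 50/63 = 0.794.
Mean = 51/(51+14) = 51/65 = 0.785.
Left-skewed posterior ⇒ mean < mode.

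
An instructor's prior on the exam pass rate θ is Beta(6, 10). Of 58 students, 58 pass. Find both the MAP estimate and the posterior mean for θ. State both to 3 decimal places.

Posterior: Beta(6+58, 10+0) = Beta(64, 10).
Mode = (64−1)/(64+10−2) = 63/72 = 0.875.
Mean = 64/(64+10) = 64/74 = 0.865.

MAP estimate = 0.875, posterior mean = 0.865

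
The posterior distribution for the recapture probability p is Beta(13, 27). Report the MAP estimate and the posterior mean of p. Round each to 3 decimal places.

MAP = 0.316; posterior mean = 0.325

Mode = (13−1)/(13+27−2) = 12/38 = 0.316.
Mean = 13/(13+27) = 13/40 = 0.325.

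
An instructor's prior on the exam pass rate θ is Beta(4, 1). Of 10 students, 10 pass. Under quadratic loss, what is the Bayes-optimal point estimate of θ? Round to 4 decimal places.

Posterior: Beta(4+10, 1+0) = Beta(14, 1).
Since β = 1 ≤ 1 and α > 1, the Beta density is monotone increasing on [0,1]; the mode is at 1.
Mean = 14/(14+1) = 0.9333.
Quadratic loss ⇒ the optimal estimator is the posterior mean.

0.9333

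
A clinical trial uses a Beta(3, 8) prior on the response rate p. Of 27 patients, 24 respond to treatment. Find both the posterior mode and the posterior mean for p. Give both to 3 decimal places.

MAP = 0.722; posterior mean = 0.711

Posterior: Beta(3+24, 8+3) = Beta(27, 11).
Mode = (27−1)/(27+11−2) = 26/36 = 0.722.
Mean = 27/(27+11) = 27/38 = 0.711.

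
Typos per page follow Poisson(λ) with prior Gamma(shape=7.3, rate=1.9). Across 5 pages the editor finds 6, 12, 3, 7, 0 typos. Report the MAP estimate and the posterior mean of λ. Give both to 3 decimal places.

Σ counts = 28. Posterior: Gamma(shape = 7.3+28 = 35.3, rate = 1.9+5 = 6.9).
Mode = (α−1)/β = 34.3/6.9 = 4.971.
Mean = α/β = 35.3/6.9 = 5.116.

MAP = 4.971, posterior mean = 5.116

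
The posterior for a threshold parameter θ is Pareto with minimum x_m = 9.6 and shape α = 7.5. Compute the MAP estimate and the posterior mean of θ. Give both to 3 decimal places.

MAP = 9.600, posterior mean = 11.077

The Pareto density is strictly decreasing on [x_m, ∞), so the mode is x_m = 9.600.
Mean = α·x_m/(α−1) = 7.5·9.6/6.5 = 11.077.
The mean is pulled above the mode by the posterior's right skew.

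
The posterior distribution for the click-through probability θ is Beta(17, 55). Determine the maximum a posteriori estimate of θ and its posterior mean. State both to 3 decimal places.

Mode = (17−1)/(17+55−2) = 16/70 = 0.229.
Mean = 17/(17+55) = 17/72 = 0.236.
Right-skewed posterior ⇒ mode < mean.

MAP = 0.229; posterior mean = 0.236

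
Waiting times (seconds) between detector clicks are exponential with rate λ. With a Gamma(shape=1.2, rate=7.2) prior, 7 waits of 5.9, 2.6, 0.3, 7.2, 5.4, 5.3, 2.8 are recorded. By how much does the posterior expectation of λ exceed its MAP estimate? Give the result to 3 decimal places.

Σ times = 29.5. Posterior: Gamma(shape = 1.2+7 = 8.2, rate = 7.2+29.5 = 36.7).
Mode = (α−1)/β = 7.2/36.7 = 0.196.
Mean = α/β = 8.2/36.7 = 0.223.
Difference = 0.223 − 0.196 = 0.027.

0.027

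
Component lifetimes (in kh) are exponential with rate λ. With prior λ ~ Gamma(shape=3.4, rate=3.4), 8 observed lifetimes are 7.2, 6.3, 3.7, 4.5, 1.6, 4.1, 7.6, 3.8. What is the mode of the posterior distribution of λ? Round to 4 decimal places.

Σ times = 38.8. Posterior: Gamma(shape = 3.4+8 = 11.4, rate = 3.4+38.8 = 42.2).
Mode = (α−1)/β = 10.4/42.2 = 0.2464.
Mean = α/β = 11.4/42.2 = 0.2701.
This is the posterior mode — the MAP estimate.

0.2464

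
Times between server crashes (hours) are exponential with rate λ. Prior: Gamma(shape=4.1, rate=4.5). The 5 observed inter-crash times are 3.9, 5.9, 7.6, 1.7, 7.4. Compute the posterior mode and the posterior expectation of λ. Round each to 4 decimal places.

Σ times = 26.5. Posterior: Gamma(shape = 4.1+5 = 9.1, rate = 4.5+26.5 = 31.0).
Mode = (α−1)/β = 8.1/31.0 = 0.2613.
Mean = α/β = 9.1/31.0 = 0.2935.

λ_MAP = 0.2613, E[λ|data] = 0.2935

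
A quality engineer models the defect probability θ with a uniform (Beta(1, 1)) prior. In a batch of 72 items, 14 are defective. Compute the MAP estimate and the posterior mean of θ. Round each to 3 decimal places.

MAP = 0.194; posterior mean = 0.203

Posterior: Beta(1+14, 1+58) = Beta(15, 59).
Mode = (15−1)/(15+59−2) = 14/72 = 0.194.
Mean = 15/(15+59) = 15/74 = 0.203.
Mean > mode: the posterior has a right tail.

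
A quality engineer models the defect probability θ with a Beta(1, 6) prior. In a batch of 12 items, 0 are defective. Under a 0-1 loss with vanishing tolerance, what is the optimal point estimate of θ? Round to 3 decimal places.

Posterior: Beta(1+0, 6+12) = Beta(1, 18).
Since α = 1 ≤ 1 and β > 1, the Beta density is monotone decreasing on [0,1]; the mode is at 0.
Mean = 1/(1+18) = 0.053.
This is the posterior mode — the MAP estimate.

0.000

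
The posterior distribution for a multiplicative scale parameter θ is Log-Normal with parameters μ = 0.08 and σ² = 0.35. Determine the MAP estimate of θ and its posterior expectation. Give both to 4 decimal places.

MAP = 0.7634; posterior mean = 1.2905

Mode = exp(μ − σ²) = exp(-0.27) = 0.7634.
Mean = exp(μ + σ²/2) = exp(0.255) = 1.2905.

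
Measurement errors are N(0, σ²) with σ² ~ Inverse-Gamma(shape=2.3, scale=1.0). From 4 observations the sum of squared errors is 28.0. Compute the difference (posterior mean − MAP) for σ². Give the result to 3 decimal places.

1.715

Posterior: Inverse-Gamma(shape = 2.3+4/2 = 4.3, scale = 1.0+28.0/2 = 15.0).
Mode = β/(α+1) = 15.0/5.3 = 2.830.
Mean = β/(α−1) = 15.0/3.3 = 4.545.
Difference = 4.545 − 2.830 = 1.715.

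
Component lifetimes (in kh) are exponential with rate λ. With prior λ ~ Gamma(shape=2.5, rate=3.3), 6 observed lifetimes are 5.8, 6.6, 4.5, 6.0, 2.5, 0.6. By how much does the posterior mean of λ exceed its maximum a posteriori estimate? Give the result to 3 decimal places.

0.034

Σ times = 26.0. Posterior: Gamma(shape = 2.5+6 = 8.5, rate = 3.3+26.0 = 29.3).
Mode = (α−1)/β = 7.5/29.3 = 0.256.
Mean = α/β = 8.5/29.3 = 0.290.
Difference = 0.290 − 0.256 = 0.034.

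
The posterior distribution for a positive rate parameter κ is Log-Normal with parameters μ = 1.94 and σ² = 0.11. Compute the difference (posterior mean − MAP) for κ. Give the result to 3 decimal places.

Mode = exp(μ − σ²) = exp(1.83) = 6.234.
Mean = exp(μ + σ²/2) = exp(1.995) = 7.352.
Difference = 7.352 − 6.234 = 1.118.

1.118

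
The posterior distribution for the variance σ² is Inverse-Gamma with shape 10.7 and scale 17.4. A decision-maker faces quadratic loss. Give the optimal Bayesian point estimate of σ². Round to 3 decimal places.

Mode = β/(α+1) = 17.4/11.7 = 1.487.
Mean = β/(α−1) = 17.4/9.7 = 1.794.
Quadratic loss ⇒ the optimal estimator is the posterior mean.

1.794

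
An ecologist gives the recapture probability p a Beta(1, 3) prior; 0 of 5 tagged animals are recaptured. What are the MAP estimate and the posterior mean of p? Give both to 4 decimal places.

MAP estimate = 0.0000, posterior mean = 0.1111

Posterior: Beta(1+0, 3+5) = Beta(1, 8).
Since α = 1 ≤ 1 and β > 1, the Beta density is monotone decreasing on [0,1]; the mode is at 0.
Mean = 1/(1+8) = 0.1111.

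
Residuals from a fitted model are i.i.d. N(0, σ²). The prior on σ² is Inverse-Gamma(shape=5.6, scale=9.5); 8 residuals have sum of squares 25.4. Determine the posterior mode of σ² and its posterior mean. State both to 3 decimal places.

σ²_MAP = 2.094, E[σ²|data] = 2.581

Posterior: Inverse-Gamma(shape = 5.6+8/2 = 9.6, scale = 9.5+25.4/2 = 22.2).
Mode = β/(α+1) = 22.2/10.6 = 2.094.
Mean = β/(α−1) = 22.2/8.6 = 2.581.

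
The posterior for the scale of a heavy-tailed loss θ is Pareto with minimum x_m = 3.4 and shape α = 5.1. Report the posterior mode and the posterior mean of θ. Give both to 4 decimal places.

The Pareto density is strictly decreasing on [x_m, ∞), so the mode is x_m = 3.4000.
Mean = α·x_m/(α−1) = 5.1·3.4/4.1 = 4.2293.

MAP = 3.4000, posterior mean = 4.2293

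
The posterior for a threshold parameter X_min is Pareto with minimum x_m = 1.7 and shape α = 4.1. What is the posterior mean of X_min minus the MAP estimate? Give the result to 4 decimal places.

0.5484

The Pareto density is strictly decreasing on [x_m, ∞), so the mode is x_m = 1.7000.
Mean = α·x_m/(α−1) = 4.1·1.7/3.1 = 2.2484.
Difference = 2.2484 − 1.7000 = 0.5484.
The posterior is right-skewed, so the mean exceeds the mode.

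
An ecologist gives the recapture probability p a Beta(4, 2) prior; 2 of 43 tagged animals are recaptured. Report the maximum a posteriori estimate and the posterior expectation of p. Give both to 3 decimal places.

Posterior: Beta(4+2, 2+41) = Beta(6, 43).
Mode = (6−1)/(6+43−2) = 5/47 = 0.106.
Mean = 6/(6+43) = 6/49 = 0.122.

MAP = 0.106; posterior mean = 0.122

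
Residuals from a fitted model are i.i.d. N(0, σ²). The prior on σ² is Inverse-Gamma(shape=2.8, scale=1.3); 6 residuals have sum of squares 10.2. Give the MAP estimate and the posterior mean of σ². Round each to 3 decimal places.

Posterior: Inverse-Gamma(shape = 2.8+6/2 = 5.8, scale = 1.3+10.2/2 = 6.4).
Mode = β/(α+1) = 6.4/6.8 = 0.941.
Mean = β/(α−1) = 6.4/4.8 = 1.333.
The posterior is right-skewed, so the mean exceeds the mode.

MAP estimate = 0.941, posterior mean = 1.333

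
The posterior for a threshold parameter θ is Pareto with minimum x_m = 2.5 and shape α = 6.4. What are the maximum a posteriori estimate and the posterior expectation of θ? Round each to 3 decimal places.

MAP = 2.500; posterior mean = 2.963

The Pareto density is strictly decreasing on [x_m, ∞), so the mode is x_m = 2.500.
Mean = α·x_m/(α−1) = 6.4·2.5/5.4 = 2.963.
The posterior is right-skewed, so the mean exceeds the mode.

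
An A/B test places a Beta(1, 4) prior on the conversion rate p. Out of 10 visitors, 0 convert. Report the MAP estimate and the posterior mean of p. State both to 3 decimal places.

Posterior: Beta(1+0, 4+10) = Beta(1, 14).
Since α = 1 ≤ 1 and β > 1, the Beta density is monotone decreasing on [0,1]; the mode is at 0.
Mean = 1/(1+14) = 0.067.
Right-skewed posterior ⇒ mode < mean.

MAP: 0.000. Posterior mean: 0.067.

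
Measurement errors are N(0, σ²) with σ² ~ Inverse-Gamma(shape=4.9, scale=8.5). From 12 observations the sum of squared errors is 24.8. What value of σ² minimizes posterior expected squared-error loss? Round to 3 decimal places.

Posterior: Inverse-Gamma(shape = 4.9+12/2 = 10.9, scale = 8.5+24.8/2 = 20.9).
Mode = β/(α+1) = 20.9/11.9 = 1.756.
Mean = β/(α−1) = 20.9/9.9 = 2.111.
Squared-error loss ⇒ the optimal estimator is the posterior mean.

2.111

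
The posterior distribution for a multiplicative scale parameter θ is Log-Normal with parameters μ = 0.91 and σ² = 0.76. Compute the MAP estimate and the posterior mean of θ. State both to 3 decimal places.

Mode = exp(μ − σ²) = exp(0.15) = 1.162.
Mean = exp(μ + σ²/2) = exp(1.290) = 3.633.

MAP estimate = 1.162, posterior mean = 3.633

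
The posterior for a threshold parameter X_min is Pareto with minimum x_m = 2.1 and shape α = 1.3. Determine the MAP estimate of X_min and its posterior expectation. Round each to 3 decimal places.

The Pareto density is strictly decreasing on [x_m, ∞), so the mode is x_m = 2.100.
Mean = α·x_m/(α−1) = 1.3·2.1/0.3 = 9.100.

MAP: 2.100. Posterior mean: 9.100.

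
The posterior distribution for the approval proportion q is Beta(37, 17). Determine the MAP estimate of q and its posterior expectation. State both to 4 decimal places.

Mode = (37−1)/(37+17−2) = 36/52 = 0.6923.
Mean = 37/(37+17) = 37/54 = 0.6852.
Mode > mean: the posterior has a left tail.

MAP estimate = 0.6923, posterior expectation = 0.6852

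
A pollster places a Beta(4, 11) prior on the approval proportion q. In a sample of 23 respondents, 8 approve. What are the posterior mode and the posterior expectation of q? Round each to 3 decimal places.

posterior mode = 0.306, posterior expectation = 0.316

Posterior: Beta(4+8, 11+15) = Beta(12, 26).
Mode = (12−1)/(12+26−2) = 11/36 = 0.306.
Mean = 12/(12+26) = 12/38 = 0.316.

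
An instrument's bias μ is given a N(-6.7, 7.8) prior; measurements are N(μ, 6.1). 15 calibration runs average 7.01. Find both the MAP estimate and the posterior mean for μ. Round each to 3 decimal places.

MAP = 6.331; posterior mean = 6.331

Posterior for μ is Normal. Precision-weighted mean: (1/7.8·-6.7 + 15/6.1·7.01) / (1/7.8 + 15/6.1) = 6.331.
A Normal posterior is symmetric, so mode = mean.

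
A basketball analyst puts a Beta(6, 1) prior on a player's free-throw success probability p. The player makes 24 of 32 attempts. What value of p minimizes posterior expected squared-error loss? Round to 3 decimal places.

0.769

Posterior: Beta(6+24, 1+8) = Beta(30, 9).
Mode = (30−1)/(30+9−2) = 29/37 = 0.784.
Mean = 30/(30+9) = 30/39 = 0.769.
Squared-error loss ⇒ the optimal estimator is the posterior mean.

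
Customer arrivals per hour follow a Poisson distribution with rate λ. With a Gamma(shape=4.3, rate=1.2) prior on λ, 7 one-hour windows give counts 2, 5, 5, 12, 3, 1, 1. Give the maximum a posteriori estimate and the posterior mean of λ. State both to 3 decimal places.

Σ counts = 29. Posterior: Gamma(shape = 4.3+29 = 33.3, rate = 1.2+7 = 8.2).
Mode = (α−1)/β = 32.3/8.2 = 3.939.
Mean = α/β = 33.3/8.2 = 4.061.

MAP: 3.939. Posterior mean: 4.061.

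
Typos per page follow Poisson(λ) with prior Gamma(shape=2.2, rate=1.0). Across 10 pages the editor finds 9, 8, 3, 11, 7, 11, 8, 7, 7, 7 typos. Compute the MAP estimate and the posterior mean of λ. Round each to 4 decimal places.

Σ counts = 78. Posterior: Gamma(shape = 2.2+78 = 80.2, rate = 1.0+10 = 11.0).
Mode = (α−1)/β = 79.2/11.0 = 7.2000.
Mean = α/β = 80.2/11.0 = 7.2909.

MAP = 7.2000, posterior mean = 7.2909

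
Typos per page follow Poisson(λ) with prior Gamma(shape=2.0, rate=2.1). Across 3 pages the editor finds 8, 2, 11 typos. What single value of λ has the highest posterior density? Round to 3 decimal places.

Σ counts = 21. Posterior: Gamma(shape = 2.0+21 = 23.0, rate = 2.1+3 = 5.1).
Mode = (α−1)/β = 22.0/5.1 = 4.314.
Mean = α/β = 23.0/5.1 = 4.510.
This is the posterior mode — the MAP estimate.

4.314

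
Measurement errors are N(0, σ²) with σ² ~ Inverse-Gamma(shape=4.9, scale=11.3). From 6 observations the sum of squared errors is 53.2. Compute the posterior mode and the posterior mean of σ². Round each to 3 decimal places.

Posterior: Inverse-Gamma(shape = 4.9+6/2 = 7.9, scale = 11.3+53.2/2 = 37.9).
Mode = β/(α+1) = 37.9/8.9 = 4.258.
Mean = β/(α−1) = 37.9/6.9 = 5.493.
Mean > mode: the posterior has a right tail.

MAP = 4.258; posterior mean = 5.493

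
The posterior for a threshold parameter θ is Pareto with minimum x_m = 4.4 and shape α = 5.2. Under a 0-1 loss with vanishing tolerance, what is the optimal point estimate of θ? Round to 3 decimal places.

4.400

The Pareto density is strictly decreasing on [x_m, ∞), so the mode is x_m = 4.400.
Mean = α·x_m/(α−1) = 5.2·4.4/4.2 = 5.448.
This is the posterior mode — the MAP estimate.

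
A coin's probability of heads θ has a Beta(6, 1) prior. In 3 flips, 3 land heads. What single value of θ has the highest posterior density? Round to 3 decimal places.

Posterior: Beta(6+3, 1+0) = Beta(9, 1).
Since β = 1 ≤ 1 and α > 1, the Beta density is monotone increasing on [0,1]; the mode is at 1.
Mean = 9/(9+1) = 0.900.
This is the posterior mode — the MAP estimate.

1.000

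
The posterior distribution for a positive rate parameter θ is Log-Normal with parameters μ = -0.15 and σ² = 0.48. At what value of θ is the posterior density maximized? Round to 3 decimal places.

Mode = exp(μ − σ²) = exp(-0.63) = 0.533.
Mean = exp(μ + σ²/2) = exp(0.090) = 1.094.
This is the posterior mode — the MAP estimate.

0.533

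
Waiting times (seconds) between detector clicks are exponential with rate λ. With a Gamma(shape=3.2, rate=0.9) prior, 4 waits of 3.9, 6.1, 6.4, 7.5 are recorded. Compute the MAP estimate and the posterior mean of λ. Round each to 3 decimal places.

MAP = 0.250, posterior mean = 0.290

Σ times = 23.9. Posterior: Gamma(shape = 3.2+4 = 7.2, rate = 0.9+23.9 = 24.8).
Mode = (α−1)/β = 6.2/24.8 = 0.250.
Mean = α/β = 7.2/24.8 = 0.290.
The posterior is right-skewed, so the mean exceeds the mode.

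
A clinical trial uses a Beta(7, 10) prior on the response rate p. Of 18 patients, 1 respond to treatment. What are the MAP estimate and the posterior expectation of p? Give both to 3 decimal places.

Posterior: Beta(7+1, 10+17) = Beta(8, 27).
Mode = (8−1)/(8+27−2) = 7/33 = 0.212.
Mean = 8/(8+27) = 8/35 = 0.229.
The mean is pulled above the mode by the posterior's right skew.

MAP = 0.212, posterior mean = 0.229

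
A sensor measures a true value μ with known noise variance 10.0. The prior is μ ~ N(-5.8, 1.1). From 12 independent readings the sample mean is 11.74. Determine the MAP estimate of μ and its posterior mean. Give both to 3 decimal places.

MAP estimate = 4.180, posterior mean = 4.180

Posterior for μ is Normal. Precision-weighted mean: (1/1.1·-5.8 + 12/10.0·11.74) / (1/1.1 + 12/10.0) = 4.180.
A Normal posterior is symmetric, so mode = mean.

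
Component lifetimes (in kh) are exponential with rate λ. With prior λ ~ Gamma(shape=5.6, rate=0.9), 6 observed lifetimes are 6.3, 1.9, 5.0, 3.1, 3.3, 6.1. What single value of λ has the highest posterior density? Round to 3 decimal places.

0.398

Σ times = 25.7. Posterior: Gamma(shape = 5.6+6 = 11.6, rate = 0.9+25.7 = 26.6).
Mode = (α−1)/β = 10.6/26.6 = 0.398.
Mean = α/β = 11.6/26.6 = 0.436.
This is the posterior mode — the MAP estimate.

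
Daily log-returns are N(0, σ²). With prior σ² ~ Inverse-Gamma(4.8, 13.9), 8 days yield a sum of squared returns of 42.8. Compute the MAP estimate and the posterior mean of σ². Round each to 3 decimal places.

MAP estimate = 3.602, posterior mean = 4.526

Posterior: Inverse-Gamma(shape = 4.8+8/2 = 8.8, scale = 13.9+42.8/2 = 35.3).
Mode = β/(α+1) = 35.3/9.8 = 3.602.
Mean = β/(α−1) = 35.3/7.8 = 4.526.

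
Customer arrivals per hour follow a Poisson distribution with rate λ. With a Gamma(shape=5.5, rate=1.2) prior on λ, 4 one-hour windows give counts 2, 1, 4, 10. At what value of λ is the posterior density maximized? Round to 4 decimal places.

Σ counts = 17. Posterior: Gamma(shape = 5.5+17 = 22.5, rate = 1.2+4 = 5.2).
Mode = (α−1)/β = 21.5/5.2 = 4.1346.
Mean = α/β = 22.5/5.2 = 4.3269.
This is the posterior mode — the MAP estimate.

4.1346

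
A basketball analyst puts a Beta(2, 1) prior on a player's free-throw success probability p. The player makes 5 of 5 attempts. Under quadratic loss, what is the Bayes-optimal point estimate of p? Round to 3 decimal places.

0.875

Posterior: Beta(2+5, 1+0) = Beta(7, 1).
Since β = 1 ≤ 1 and α > 1, the Beta density is monotone increasing on [0,1]; the mode is at 1.
Mean = 7/(7+1) = 0.875.
Quadratic loss ⇒ the optimal estimator is the posterior mean.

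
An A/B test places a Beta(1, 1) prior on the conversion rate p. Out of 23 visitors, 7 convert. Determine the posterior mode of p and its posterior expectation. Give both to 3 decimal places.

MAP = 0.304, posterior mean = 0.320

Posterior: Beta(1+7, 1+16) = Beta(8, 17).
Mode = (8−1)/(8+17−2) = 7/23 = 0.304.
With a flat prior the MAP equals the MLE, 7/23.
Mean = 8/(8+17) = 8/25 = 0.320.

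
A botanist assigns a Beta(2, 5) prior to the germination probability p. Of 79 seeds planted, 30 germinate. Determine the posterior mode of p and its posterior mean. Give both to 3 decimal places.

Posterior: Beta(2+30, 5+49) = Beta(32, 54).
Mode = (32−1)/(32+54−2) = 31/84 = 0.369.
Mean = 32/(32+54) = 32/86 = 0.372.

posterior mode = 0.369, posterior mean = 0.372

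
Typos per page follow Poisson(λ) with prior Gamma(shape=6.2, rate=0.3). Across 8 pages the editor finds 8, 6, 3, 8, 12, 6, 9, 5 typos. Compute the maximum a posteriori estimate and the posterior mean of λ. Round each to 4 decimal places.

MAP = 7.4940, posterior mean = 7.6145

Σ counts = 57. Posterior: Gamma(shape = 6.2+57 = 63.2, rate = 0.3+8 = 8.3).
Mode = (α−1)/β = 62.2/8.3 = 7.4940.
Mean = α/β = 63.2/8.3 = 7.6145.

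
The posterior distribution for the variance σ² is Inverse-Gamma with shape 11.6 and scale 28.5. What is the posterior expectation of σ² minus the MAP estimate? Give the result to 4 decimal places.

0.4268

Mode = β/(α+1) = 28.5/12.6 = 2.2619.
Mean = β/(α−1) = 28.5/10.6 = 2.6887.
Difference = 2.6887 − 2.2619 = 0.4268.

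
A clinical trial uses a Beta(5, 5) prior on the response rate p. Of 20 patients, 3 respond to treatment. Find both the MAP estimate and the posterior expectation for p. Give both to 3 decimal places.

MAP = 0.250, posterior mean = 0.267

Posterior: Beta(5+3, 5+17) = Beta(8, 22).
Mode = (8−1)/(8+22−2) = 7/28 = 0.250.
Mean = 8/(8+22) = 8/30 = 0.267.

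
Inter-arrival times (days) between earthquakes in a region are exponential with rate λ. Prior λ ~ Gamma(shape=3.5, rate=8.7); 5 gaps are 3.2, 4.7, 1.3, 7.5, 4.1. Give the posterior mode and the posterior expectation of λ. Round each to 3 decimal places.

Σ times = 20.8. Posterior: Gamma(shape = 3.5+5 = 8.5, rate = 8.7+20.8 = 29.5).
Mode = (α−1)/β = 7.5/29.5 = 0.254.
Mean = α/β = 8.5/29.5 = 0.288.

MAP = 0.254, posterior mean = 0.288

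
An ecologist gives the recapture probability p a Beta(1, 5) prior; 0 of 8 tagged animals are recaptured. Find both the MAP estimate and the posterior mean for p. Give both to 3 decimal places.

Posterior: Beta(1+0, 5+8) = Beta(1, 13).
Since α = 1 ≤ 1 and β > 1, the Beta density is monotone decreasing on [0,1]; the mode is at 0.
Mean = 1/(1+13) = 0.071.
The posterior is right-skewed, so the mean exceeds the mode.

p_MAP = 0.000, E[p|data] = 0.071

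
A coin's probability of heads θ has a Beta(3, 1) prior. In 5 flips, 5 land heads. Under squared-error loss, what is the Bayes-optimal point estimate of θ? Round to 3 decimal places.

0.889

Posterior: Beta(3+5, 1+0) = Beta(8, 1).
Since β = 1 ≤ 1 and α > 1, the Beta density is monotone increasing on [0,1]; the mode is at 1.
Mean = 8/(8+1) = 0.889.
Squared-error loss ⇒ the optimal estimator is the posterior mean.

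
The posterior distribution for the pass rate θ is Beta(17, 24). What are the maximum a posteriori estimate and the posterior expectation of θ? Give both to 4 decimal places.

MAP = 0.4103; posterior mean = 0.4146

Mode = (17−1)/(17+24−2) = 16/39 = 0.4103.
Mean = 17/(17+24) = 17/41 = 0.4146.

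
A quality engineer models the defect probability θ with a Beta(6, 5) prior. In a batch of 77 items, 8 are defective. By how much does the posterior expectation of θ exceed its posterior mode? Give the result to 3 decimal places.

0.008

Posterior: Beta(6+8, 5+69) = Beta(14, 74).
Mode = (14−1)/(14+74−2) = 13/86 = 0.151.
Mean = 14/(14+74) = 14/88 = 0.159.
Difference = 0.159 − 0.151 = 0.008.
The mean is pulled above the mode by the posterior's right skew.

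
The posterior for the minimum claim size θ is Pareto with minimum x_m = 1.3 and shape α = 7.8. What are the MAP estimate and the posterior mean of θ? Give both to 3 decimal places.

The Pareto density is strictly decreasing on [x_m, ∞), so the mode is x_m = 1.300.
Mean = α·x_m/(α−1) = 7.8·1.3/6.8 = 1.491.

MAP = 1.300; posterior mean = 1.491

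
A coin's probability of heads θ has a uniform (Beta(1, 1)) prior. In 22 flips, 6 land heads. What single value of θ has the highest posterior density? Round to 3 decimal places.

0.273

Posterior: Beta(1+6, 1+16) = Beta(7, 17).
Mode = (7−1)/(7+17−2) = 6/22 = 0.273.
With a flat prior the MAP equals the MLE, 6/22.
Mean = 7/(7+17) = 7/24 = 0.292.
This is the posterior mode — the MAP estimate.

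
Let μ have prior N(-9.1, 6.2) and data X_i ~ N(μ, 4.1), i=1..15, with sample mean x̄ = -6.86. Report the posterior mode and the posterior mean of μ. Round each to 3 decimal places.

Posterior for μ is Normal. Precision-weighted mean: (1/6.2·-9.1 + 15/4.1·-6.86) / (1/6.2 + 15/4.1) = -6.955.
A Normal posterior is symmetric, so mode = mean.

posterior mode = -6.955, posterior mean = -6.955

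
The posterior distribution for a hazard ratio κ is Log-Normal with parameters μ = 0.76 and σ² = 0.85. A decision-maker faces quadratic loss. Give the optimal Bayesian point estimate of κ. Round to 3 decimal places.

3.271

Mode = exp(μ − σ²) = exp(-0.09) = 0.914.
Mean = exp(μ + σ²/2) = exp(1.185) = 3.271.
Quadratic loss ⇒ the optimal estimator is the posterior mean.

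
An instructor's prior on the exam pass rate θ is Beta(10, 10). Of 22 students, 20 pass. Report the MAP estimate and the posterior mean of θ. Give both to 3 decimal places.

MAP: 0.725. Posterior mean: 0.714.

Posterior: Beta(10+20, 10+2) = Beta(30, 12).
Mode = (30−1)/(30+12−2) = 29/40 = 0.725.
Mean = 30/(30+12) = 30/42 = 0.714.
Left-skewed posterior ⇒ mean < mode.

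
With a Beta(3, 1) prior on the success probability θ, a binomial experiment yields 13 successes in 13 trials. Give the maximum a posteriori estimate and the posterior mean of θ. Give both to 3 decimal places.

Posterior: Beta(3+13, 1+0) = Beta(16, 1).
Since β = 1 ≤ 1 and α > 1, the Beta density is monotone increasing on [0,1]; the mode is at 1.
Mean = 16/(16+1) = 0.941.

maximum a posteriori estimate = 1.000, posterior mean = 0.941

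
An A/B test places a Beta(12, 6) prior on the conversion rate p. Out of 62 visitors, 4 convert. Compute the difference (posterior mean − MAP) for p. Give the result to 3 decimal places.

Posterior: Beta(12+4, 6+58) = Beta(16, 64).
Mode = (16−1)/(16+64−2) = 15/78 = 0.192.
Mean = 16/(16+64) = 16/80 = 0.200.
Difference = 0.200 − 0.192 = 0.008.
The mean is pulled above the mode by the posterior's right skew.

0.008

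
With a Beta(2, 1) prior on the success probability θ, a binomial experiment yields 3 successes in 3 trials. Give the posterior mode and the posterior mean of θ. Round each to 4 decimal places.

MAP = 1.0000, posterior mean = 0.8333

Posterior: Beta(2+3, 1+0) = Beta(5, 1).
Since β = 1 ≤ 1 and α > 1, the Beta density is monotone increasing on [0,1]; the mode is at 1.
Mean = 5/(5+1) = 0.8333.
The posterior is left-skewed, so the mode exceeds the mean.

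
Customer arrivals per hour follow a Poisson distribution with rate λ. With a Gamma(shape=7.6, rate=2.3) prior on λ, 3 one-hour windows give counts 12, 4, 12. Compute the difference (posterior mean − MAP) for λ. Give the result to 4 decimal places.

0.1887

Σ counts = 28. Posterior: Gamma(shape = 7.6+28 = 35.6, rate = 2.3+3 = 5.3).
Mode = (α−1)/β = 34.6/5.3 = 6.5283.
Mean = α/β = 35.6/5.3 = 6.7170.
Difference = 6.7170 − 6.5283 = 0.1887.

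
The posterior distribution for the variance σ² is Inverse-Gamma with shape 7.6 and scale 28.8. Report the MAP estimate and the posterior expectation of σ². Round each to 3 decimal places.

MAP: 3.349. Posterior mean: 4.364.

Mode = β/(α+1) = 28.8/8.6 = 3.349.
Mean = β/(α−1) = 28.8/6.6 = 4.364.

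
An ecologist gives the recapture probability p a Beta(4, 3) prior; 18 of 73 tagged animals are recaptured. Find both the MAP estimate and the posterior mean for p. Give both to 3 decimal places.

Posterior: Beta(4+18, 3+55) = Beta(22, 58).
Mode = (22−1)/(22+58−2) = 21/78 = 0.269.
Mean = 22/(22+58) = 22/80 = 0.275.
Right-skewed posterior ⇒ mode < mean.

MAP: 0.269. Posterior mean: 0.275.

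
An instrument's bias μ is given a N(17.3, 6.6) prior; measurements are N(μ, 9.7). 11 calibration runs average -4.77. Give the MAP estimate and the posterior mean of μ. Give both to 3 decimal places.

Posterior for μ is Normal. Precision-weighted mean: (1/6.6·17.3 + 11/9.7·-4.77) / (1/6.6 + 11/9.7) = -2.169.
A Normal posterior is symmetric, so mode = mean.

MAP = -2.169, posterior mean = -2.169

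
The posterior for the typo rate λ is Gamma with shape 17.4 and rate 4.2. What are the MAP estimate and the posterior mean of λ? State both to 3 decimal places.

Mode = (α−1)/β = 16.4/4.2 = 3.905.
Mean = α/β = 17.4/4.2 = 4.143.
The mean is pulled above the mode by the posterior's right skew.

MAP estimate = 3.905, posterior mean = 4.143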